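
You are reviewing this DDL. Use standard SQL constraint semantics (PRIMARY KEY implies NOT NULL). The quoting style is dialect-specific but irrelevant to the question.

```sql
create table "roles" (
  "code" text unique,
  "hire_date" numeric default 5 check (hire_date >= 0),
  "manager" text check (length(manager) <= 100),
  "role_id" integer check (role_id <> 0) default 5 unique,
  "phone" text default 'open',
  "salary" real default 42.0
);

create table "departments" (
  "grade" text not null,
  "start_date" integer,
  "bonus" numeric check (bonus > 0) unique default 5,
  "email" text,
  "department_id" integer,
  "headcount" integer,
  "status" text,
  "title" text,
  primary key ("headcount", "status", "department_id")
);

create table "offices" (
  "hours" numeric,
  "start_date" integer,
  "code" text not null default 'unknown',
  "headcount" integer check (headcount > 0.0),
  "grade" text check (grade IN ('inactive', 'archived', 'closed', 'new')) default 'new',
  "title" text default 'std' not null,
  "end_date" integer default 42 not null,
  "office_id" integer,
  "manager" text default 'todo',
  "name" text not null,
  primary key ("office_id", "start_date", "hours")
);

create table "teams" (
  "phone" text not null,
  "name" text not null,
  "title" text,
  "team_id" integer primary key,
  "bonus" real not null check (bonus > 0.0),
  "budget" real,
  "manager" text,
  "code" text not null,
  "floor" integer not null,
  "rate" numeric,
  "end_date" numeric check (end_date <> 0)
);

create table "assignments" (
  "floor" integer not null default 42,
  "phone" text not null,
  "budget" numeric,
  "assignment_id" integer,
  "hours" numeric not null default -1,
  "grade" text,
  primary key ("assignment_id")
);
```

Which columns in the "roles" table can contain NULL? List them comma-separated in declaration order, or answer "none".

- code: UNIQUE does not imply NOT NULL → nullable.
- hire_date: CHECK does not forbid NULL (a CHECK constraint passes when its expression is NULL) → nullable.
- manager: CHECK does not forbid NULL (a CHECK constraint passes when its expression is NULL) → nullable.
- role_id: CHECK does not forbid NULL (a CHECK constraint passes when its expression is NULL) → nullable.
- phone: DEFAULT only fills an omitted column; an explicit NULL is still allowed → nullable.
- salary: DEFAULT only fills an omitted column; an explicit NULL is still allowed → nullable.

code, hire_date, manager, role_id, phone, salary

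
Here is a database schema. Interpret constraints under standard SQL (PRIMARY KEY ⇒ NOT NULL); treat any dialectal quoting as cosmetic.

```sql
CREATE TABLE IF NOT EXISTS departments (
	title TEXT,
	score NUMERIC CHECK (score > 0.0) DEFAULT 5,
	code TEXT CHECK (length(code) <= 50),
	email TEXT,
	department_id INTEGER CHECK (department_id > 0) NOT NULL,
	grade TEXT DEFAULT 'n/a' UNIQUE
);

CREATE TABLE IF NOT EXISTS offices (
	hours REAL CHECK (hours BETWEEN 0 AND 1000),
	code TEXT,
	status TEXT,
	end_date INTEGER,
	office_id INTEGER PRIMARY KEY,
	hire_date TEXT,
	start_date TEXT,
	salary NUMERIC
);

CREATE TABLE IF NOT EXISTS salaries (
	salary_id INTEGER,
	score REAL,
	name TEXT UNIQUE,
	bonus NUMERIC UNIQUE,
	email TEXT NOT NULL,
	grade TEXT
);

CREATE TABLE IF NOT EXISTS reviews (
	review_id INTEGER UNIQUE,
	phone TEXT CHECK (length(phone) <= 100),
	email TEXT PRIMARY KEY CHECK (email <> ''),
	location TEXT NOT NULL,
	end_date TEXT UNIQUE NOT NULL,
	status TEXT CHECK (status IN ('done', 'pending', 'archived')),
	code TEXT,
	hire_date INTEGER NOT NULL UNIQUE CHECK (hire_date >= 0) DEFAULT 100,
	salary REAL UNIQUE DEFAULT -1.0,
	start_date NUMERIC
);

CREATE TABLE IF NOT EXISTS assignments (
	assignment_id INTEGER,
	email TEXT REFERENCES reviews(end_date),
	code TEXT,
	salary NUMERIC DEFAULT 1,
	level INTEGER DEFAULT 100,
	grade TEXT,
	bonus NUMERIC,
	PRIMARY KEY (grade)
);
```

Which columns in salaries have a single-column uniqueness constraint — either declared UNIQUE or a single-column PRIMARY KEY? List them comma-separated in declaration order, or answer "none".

name, bonus

- salary_id: no UNIQUE or single-column PK constraint.
- score: no UNIQUE or single-column PK constraint.
- name: declared UNIQUE → unique.
- bonus: declared UNIQUE → unique.
- email: no UNIQUE or single-column PK constraint.
- grade: no UNIQUE or single-column PK constraint.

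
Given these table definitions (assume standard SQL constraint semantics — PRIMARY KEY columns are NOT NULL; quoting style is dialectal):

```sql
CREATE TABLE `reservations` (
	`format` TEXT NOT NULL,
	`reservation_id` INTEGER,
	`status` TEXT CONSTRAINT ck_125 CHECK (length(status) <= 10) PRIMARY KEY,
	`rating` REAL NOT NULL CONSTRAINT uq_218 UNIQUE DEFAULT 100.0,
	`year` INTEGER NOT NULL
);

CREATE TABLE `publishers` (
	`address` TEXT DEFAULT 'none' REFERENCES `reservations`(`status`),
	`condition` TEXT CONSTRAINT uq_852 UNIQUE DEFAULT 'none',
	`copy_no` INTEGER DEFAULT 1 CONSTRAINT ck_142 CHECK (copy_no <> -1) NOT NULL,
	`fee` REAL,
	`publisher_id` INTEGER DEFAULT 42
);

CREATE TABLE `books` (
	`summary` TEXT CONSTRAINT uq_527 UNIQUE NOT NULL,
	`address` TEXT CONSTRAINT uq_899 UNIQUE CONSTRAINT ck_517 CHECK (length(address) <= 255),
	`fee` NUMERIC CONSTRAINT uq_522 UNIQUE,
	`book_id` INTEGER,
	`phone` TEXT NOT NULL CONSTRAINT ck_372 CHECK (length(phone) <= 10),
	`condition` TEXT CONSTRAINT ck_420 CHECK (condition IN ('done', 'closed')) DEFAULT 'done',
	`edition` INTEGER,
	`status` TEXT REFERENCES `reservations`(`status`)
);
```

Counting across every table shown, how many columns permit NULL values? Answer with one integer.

reservations: 1 nullable (reservation_id — PK (status) and explicit NOT NULL columns excluded).
publishers: 4 nullable (address, condition, fee, publisher_id — PK none and explicit NOT NULL columns excluded).
books: 6 nullable (address, fee, book_id, condition, edition, status — PK none and explicit NOT NULL columns excluded).
Total: 1 + 4 + 6 = 11.

11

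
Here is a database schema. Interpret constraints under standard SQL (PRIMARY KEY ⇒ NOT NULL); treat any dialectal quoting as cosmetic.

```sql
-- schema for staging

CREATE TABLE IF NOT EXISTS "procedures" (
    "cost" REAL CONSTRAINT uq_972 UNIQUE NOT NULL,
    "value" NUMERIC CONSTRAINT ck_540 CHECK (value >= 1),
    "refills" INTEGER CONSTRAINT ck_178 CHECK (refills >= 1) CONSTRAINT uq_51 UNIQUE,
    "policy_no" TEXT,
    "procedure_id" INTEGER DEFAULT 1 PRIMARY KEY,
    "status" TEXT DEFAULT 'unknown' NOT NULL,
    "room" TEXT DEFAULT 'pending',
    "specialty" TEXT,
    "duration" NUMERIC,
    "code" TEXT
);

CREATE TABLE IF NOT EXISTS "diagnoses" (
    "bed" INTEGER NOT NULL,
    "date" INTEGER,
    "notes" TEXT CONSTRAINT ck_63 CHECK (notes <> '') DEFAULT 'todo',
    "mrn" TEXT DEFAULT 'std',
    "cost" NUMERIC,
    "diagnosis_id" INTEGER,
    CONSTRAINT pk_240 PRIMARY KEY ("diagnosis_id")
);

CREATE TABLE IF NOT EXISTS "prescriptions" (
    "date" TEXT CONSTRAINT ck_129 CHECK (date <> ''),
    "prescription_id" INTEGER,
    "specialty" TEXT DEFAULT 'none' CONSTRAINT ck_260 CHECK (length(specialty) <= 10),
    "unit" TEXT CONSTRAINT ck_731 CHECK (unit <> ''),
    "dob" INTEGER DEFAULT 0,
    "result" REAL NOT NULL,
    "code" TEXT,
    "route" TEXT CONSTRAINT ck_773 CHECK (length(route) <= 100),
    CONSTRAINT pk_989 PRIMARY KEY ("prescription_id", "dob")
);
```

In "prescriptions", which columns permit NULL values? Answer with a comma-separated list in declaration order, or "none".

- date: CHECK does not forbid NULL (a CHECK constraint passes when its expression is NULL) → nullable.
- prescription_id: part of the PRIMARY KEY, which implies NOT NULL → not nullable.
- specialty: CHECK does not forbid NULL (a CHECK constraint passes when its expression is NULL) → nullable.
- unit: CHECK does not forbid NULL (a CHECK constraint passes when its expression is NULL) → nullable.
- dob: part of the PRIMARY KEY, which implies NOT NULL → not nullable.
- result: declared NOT NULL → not nullable.
- code: no NOT NULL constraint applies → nullable.
- route: CHECK does not forbid NULL (a CHECK constraint passes when its expression is NULL) → nullable.

date, specialty, unit, code, route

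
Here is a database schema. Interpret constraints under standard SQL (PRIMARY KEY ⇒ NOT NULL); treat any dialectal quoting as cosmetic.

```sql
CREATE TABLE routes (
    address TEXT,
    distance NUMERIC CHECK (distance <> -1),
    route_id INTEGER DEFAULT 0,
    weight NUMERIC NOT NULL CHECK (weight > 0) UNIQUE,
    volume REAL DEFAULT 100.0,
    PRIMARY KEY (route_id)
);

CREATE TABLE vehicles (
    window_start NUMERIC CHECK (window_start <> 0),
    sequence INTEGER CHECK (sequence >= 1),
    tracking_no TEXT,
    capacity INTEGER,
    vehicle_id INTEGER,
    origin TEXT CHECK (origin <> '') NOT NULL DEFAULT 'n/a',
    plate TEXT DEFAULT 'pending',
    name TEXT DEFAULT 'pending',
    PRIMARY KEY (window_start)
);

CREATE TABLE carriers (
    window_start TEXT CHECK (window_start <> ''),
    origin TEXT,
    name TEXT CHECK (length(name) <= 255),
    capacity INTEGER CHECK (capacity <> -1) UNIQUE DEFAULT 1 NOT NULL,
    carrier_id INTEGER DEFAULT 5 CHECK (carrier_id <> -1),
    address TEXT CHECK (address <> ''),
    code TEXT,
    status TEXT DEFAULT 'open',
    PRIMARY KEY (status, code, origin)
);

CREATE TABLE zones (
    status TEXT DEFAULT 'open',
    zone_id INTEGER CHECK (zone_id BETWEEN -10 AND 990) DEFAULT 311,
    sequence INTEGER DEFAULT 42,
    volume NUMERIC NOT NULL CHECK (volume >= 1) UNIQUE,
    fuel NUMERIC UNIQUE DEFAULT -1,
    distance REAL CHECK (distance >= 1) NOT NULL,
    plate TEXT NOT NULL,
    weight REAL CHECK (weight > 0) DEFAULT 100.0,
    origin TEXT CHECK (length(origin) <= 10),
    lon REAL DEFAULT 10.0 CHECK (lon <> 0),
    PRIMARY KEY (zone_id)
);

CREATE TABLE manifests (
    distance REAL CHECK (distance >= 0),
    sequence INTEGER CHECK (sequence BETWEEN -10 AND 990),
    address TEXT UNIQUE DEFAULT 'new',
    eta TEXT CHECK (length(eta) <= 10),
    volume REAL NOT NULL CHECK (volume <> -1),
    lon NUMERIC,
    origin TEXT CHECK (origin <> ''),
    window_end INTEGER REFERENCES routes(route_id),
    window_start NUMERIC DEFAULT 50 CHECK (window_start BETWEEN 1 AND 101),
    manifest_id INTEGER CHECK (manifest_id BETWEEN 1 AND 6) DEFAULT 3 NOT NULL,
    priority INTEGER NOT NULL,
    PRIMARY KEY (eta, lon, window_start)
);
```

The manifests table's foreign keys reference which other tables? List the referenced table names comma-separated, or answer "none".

- window_end REFERENCES routes(route_id).

routes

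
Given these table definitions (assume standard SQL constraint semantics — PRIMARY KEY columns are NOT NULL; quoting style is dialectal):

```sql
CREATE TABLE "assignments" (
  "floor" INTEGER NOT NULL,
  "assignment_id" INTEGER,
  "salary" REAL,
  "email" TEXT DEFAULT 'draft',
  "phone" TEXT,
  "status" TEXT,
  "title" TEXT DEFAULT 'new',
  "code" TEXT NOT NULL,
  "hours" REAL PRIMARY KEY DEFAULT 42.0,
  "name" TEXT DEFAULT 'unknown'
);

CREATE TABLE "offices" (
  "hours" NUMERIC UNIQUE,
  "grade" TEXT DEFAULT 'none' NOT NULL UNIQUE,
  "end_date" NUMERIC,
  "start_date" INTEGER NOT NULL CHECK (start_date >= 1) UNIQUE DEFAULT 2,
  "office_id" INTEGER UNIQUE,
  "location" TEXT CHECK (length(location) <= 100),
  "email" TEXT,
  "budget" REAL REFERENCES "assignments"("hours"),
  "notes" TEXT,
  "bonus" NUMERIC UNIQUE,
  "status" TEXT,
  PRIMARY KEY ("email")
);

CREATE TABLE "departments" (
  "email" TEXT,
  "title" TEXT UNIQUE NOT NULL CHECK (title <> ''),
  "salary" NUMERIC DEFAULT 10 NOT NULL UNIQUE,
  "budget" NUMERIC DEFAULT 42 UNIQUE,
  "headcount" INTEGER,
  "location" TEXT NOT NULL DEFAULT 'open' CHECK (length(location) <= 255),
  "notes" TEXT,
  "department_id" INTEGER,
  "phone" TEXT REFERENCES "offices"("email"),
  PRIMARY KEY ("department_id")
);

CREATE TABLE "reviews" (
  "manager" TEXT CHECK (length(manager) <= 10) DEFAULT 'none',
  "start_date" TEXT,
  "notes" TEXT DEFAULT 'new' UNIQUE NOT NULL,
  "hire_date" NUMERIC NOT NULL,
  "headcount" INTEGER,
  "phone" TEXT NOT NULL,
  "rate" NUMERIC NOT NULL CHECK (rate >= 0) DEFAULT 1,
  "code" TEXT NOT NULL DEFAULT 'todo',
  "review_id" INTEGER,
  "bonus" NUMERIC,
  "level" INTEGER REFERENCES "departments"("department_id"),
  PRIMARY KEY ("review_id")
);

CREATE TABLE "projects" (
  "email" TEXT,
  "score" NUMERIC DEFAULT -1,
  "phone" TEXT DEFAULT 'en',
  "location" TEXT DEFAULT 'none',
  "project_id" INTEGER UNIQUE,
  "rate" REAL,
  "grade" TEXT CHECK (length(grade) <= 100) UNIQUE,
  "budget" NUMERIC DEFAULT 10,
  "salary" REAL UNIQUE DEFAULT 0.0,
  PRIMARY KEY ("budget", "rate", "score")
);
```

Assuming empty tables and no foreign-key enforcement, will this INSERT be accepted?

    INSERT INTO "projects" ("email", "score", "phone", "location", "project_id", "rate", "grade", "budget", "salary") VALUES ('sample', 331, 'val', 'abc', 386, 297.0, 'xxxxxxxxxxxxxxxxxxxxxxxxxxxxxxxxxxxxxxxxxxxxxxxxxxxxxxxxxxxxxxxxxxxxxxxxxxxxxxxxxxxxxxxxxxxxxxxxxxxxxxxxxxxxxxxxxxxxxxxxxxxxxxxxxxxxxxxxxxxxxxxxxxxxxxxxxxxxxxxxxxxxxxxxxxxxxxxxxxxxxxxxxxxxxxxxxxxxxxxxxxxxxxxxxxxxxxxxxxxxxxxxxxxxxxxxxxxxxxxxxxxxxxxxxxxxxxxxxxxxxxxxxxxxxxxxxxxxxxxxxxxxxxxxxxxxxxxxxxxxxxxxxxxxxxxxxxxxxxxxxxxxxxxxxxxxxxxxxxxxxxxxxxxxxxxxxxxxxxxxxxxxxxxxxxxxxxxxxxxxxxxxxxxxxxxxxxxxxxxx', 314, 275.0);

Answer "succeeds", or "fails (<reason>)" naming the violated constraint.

fails (CHECK on grade)

The value 'xxxxxxxxxxxxxxxxxxxxxxxxxxxxxxxxxxxxxxxxxxxxxxxxxxxxxxxxxxxxxxxxxxxxxxxxxxxxxxxxxxxxxxxxxxxxxxxxxxxxxxxxxxxxxxxxxxxxxxxxxxxxxxxxxxxxxxxxxxxxxxxxxxxxxxxxxxxxxxxxxxxxxxxxxxxxxxxxxxxxxxxxxxxxxxxxxxxxxxxxxxxxxxxxxxxxxxxxxxxxxxxxxxxxxxxxxxxxxxxxxxxxxxxxxxxxxxxxxxxxxxxxxxxxxxxxxxxxxxxxxxxxxxxxxxxxxxxxxxxxxxxxxxxxxxxxxxxxxxxxxxxxxxxxxxxxxxxxxxxxxxxxxxxxxxxxxxxxxxxxxxxxxxxxxxxxxxxxxxxxxxxxxxxxxxxxxxxxxxxx' for grade violates CHECK (length(grade) <= 100).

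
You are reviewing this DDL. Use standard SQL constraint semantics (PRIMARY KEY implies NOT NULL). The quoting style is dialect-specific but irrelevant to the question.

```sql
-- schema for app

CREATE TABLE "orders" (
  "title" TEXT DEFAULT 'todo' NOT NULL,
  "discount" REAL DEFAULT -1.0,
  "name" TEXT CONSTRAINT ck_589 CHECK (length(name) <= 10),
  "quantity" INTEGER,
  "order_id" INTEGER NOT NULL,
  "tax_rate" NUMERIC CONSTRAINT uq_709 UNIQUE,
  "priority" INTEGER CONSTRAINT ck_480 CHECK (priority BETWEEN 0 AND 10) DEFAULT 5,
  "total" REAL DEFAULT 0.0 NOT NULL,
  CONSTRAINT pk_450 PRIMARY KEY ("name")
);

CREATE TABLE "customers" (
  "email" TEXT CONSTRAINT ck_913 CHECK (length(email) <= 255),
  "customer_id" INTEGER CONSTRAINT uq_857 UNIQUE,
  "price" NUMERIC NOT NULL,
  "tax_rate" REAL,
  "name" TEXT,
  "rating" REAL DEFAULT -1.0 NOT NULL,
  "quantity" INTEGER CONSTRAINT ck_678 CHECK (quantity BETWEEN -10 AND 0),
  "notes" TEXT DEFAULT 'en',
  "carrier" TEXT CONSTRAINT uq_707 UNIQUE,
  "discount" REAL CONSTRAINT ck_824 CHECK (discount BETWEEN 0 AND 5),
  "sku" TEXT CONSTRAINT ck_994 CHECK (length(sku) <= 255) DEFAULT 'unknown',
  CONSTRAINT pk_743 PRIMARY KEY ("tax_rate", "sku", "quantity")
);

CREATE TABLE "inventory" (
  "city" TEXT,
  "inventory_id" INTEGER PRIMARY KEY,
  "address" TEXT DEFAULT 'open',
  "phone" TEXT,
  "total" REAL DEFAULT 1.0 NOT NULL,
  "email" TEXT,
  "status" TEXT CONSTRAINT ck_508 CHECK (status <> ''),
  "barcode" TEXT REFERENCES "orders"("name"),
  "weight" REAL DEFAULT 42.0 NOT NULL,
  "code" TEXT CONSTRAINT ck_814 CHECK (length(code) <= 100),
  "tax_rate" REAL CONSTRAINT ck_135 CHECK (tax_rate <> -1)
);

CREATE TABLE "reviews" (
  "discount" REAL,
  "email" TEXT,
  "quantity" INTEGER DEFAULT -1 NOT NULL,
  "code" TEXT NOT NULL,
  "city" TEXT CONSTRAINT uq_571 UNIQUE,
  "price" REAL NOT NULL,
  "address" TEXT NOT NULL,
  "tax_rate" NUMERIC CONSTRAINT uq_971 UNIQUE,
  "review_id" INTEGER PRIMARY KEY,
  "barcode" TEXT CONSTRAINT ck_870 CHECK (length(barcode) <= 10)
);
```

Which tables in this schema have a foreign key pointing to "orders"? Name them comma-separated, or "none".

- inventory.barcode references orders(name).

inventory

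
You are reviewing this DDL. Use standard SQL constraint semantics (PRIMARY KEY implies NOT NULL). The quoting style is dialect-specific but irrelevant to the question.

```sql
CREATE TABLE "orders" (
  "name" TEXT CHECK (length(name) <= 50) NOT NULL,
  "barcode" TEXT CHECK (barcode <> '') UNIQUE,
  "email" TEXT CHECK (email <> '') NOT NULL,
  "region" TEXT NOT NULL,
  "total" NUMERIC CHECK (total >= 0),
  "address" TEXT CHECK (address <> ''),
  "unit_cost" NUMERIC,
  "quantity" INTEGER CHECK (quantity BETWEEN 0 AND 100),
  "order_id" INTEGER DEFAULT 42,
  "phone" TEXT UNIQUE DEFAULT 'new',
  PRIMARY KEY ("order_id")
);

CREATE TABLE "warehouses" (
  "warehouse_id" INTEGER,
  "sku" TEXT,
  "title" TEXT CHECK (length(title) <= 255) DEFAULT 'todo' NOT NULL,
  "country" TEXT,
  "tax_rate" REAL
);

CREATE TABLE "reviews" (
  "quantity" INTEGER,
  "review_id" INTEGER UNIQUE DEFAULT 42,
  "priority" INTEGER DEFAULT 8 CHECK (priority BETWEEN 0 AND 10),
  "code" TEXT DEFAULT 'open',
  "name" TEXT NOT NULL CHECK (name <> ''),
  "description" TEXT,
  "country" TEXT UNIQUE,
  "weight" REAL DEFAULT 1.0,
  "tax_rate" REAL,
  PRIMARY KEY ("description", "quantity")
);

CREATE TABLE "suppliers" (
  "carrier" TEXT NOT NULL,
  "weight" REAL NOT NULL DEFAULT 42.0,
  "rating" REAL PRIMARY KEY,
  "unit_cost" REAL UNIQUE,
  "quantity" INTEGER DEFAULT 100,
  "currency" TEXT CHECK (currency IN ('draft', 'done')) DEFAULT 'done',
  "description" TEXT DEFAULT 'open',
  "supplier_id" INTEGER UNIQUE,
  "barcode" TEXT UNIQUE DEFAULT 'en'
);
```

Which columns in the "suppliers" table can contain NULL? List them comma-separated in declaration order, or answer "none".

unit_cost, quantity, currency, description, supplier_id, barcode

- carrier: declared NOT NULL → not nullable.
- weight: declared NOT NULL → not nullable.
- rating: part of the PRIMARY KEY, which implies NOT NULL → not nullable.
- unit_cost: UNIQUE does not imply NOT NULL → nullable.
- quantity: DEFAULT only fills an omitted column; an explicit NULL is still allowed → nullable.
- currency: CHECK does not forbid NULL (a CHECK constraint passes when its expression is NULL) → nullable.
- description: DEFAULT only fills an omitted column; an explicit NULL is still allowed → nullable.
- supplier_id: UNIQUE does not imply NOT NULL → nullable.
- barcode: UNIQUE does not imply NOT NULL → nullable.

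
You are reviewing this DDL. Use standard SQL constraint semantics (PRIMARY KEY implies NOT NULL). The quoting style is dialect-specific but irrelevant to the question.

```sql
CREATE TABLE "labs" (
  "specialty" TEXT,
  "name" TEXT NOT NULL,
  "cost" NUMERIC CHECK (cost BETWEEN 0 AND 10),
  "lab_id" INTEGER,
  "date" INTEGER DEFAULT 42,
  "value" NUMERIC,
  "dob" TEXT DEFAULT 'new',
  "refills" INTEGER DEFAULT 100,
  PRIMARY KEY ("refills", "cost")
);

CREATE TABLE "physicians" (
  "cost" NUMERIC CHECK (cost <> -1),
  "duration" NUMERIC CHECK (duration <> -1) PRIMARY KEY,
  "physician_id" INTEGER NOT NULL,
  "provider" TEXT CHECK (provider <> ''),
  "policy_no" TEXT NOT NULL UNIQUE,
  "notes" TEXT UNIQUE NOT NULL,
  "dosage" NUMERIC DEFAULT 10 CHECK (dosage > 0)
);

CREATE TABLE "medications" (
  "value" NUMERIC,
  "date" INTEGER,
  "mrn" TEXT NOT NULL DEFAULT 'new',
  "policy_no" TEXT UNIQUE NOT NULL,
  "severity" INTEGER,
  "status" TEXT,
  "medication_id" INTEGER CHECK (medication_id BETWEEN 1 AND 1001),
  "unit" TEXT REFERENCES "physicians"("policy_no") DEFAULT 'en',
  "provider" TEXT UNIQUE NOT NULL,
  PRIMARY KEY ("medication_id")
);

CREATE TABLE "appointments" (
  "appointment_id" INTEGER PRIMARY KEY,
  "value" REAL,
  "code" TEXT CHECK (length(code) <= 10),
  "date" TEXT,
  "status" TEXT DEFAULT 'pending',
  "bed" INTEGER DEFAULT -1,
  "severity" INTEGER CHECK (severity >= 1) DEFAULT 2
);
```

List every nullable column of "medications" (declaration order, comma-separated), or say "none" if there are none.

- value: no NOT NULL constraint applies → nullable.
- date: no NOT NULL constraint applies → nullable.
- mrn: declared NOT NULL → not nullable.
- policy_no: declared NOT NULL → not nullable.
- severity: no NOT NULL constraint applies → nullable.
- status: no NOT NULL constraint applies → nullable.
- medication_id: part of the PRIMARY KEY, which implies NOT NULL → not nullable.
- unit: a foreign key column may be NULL unless separately constrained → nullable.
- provider: declared NOT NULL → not nullable.

value, date, severity, status, unit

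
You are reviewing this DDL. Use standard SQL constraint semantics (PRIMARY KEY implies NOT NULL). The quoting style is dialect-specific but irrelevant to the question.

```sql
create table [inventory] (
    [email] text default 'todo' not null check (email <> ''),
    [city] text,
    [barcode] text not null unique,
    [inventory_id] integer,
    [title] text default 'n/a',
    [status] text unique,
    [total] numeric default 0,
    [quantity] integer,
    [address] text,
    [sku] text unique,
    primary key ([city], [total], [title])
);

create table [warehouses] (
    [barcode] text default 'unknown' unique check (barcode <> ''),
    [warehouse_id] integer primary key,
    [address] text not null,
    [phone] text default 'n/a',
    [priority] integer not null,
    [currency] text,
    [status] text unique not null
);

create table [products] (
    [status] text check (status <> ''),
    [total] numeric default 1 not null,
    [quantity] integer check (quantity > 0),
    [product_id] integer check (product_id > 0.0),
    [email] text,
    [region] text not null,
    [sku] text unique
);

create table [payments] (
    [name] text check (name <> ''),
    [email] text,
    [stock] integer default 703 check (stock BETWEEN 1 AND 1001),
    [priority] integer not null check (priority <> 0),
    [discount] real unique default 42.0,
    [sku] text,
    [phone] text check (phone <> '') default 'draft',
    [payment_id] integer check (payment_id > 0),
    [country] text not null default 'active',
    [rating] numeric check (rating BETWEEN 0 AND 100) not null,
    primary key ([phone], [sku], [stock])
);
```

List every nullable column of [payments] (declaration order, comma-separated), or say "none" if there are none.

name, email, discount, payment_id

- name: CHECK does not forbid NULL (a CHECK constraint passes when its expression is NULL) → nullable.
- email: no NOT NULL constraint applies → nullable.
- stock: part of the PRIMARY KEY, which implies NOT NULL → not nullable.
- priority: declared NOT NULL → not nullable.
- discount: UNIQUE does not imply NOT NULL → nullable.
- sku: part of the PRIMARY KEY, which implies NOT NULL → not nullable.
- phone: part of the PRIMARY KEY, which implies NOT NULL → not nullable.
- payment_id: CHECK does not forbid NULL (a CHECK constraint passes when its expression is NULL) → nullable.
- country: declared NOT NULL → not nullable.
- rating: declared NOT NULL → not nullable.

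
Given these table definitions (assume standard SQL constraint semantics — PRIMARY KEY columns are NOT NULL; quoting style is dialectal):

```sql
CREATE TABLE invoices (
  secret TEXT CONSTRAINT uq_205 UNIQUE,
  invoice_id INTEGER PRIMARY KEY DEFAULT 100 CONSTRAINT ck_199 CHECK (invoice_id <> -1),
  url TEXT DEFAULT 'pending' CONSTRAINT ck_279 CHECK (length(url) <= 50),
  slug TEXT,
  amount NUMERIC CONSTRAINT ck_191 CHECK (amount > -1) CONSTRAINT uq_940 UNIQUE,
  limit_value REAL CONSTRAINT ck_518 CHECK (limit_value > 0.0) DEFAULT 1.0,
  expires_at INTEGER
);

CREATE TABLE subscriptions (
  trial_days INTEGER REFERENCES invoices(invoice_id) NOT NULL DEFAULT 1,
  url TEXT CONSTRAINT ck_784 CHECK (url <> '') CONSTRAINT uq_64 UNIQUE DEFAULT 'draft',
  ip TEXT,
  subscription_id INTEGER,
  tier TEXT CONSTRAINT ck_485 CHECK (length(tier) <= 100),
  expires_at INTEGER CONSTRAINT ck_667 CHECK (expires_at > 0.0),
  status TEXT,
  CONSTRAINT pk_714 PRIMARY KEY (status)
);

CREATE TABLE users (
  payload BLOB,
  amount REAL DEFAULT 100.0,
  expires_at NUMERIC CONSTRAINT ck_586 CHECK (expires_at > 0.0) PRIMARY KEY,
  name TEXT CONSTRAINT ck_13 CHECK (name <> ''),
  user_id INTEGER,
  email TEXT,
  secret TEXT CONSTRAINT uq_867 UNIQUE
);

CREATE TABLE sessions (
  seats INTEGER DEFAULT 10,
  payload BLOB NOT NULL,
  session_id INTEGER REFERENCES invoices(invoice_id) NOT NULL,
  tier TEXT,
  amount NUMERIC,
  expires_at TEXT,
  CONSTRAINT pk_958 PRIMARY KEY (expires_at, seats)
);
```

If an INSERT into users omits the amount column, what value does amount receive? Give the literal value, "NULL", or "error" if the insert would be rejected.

amount has an explicit DEFAULT 100.0.
When the column is omitted from an INSERT, that default is used.

100.0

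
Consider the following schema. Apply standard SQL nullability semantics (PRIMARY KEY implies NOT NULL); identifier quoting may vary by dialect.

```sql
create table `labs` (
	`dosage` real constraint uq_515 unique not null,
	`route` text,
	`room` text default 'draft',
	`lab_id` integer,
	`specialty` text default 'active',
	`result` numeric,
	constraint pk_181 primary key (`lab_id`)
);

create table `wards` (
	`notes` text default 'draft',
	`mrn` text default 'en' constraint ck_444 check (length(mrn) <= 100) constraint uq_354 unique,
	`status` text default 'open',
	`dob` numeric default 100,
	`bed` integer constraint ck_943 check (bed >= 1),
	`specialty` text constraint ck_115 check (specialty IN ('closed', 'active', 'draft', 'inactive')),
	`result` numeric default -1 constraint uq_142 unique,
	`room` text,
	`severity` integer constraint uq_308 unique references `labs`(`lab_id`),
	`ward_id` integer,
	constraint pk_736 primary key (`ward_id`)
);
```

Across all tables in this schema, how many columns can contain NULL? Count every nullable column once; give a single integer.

labs: 4 nullable (route, room, specialty, result — PK (lab_id) and explicit NOT NULL columns excluded).
wards: 9 nullable (notes, mrn, status, dob, bed, specialty, result, room, severity — PK (ward_id) and explicit NOT NULL columns excluded).
Total: 4 + 9 = 13.

13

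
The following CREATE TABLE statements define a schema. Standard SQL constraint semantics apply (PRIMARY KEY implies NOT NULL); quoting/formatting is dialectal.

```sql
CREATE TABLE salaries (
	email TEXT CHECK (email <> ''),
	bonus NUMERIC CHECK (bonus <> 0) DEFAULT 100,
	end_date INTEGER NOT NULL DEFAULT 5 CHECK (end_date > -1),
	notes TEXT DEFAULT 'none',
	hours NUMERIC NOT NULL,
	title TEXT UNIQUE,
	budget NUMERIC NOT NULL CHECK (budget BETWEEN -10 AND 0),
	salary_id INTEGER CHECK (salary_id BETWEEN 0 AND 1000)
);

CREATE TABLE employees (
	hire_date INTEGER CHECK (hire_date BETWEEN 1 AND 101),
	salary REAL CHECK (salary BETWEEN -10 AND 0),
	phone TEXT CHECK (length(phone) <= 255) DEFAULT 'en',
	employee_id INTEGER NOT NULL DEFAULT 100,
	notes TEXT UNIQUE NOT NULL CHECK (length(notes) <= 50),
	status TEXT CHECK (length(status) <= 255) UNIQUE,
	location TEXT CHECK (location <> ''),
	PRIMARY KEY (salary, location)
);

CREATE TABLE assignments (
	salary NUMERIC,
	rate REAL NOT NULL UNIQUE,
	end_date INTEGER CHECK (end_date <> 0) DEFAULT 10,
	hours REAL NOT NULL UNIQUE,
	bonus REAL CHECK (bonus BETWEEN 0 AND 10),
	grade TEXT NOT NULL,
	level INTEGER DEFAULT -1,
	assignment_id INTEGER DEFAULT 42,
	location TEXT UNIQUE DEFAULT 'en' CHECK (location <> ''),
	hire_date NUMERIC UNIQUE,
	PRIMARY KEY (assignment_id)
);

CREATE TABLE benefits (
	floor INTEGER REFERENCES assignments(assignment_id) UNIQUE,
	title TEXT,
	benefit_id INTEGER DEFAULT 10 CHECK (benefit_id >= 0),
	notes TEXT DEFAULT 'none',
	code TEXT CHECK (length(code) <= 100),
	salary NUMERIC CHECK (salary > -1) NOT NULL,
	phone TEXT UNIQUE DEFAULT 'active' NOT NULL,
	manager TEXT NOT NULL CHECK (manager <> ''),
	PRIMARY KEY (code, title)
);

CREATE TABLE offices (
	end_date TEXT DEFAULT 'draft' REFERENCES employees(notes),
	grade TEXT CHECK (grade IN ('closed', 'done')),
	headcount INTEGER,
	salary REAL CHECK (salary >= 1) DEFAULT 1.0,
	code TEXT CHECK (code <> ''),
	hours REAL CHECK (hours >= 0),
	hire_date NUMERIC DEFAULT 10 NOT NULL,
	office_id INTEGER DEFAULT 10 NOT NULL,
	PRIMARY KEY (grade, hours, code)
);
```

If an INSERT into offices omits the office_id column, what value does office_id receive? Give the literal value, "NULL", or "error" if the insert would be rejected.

10

office_id has an explicit DEFAULT 10.
When the column is omitted from an INSERT, that default is used.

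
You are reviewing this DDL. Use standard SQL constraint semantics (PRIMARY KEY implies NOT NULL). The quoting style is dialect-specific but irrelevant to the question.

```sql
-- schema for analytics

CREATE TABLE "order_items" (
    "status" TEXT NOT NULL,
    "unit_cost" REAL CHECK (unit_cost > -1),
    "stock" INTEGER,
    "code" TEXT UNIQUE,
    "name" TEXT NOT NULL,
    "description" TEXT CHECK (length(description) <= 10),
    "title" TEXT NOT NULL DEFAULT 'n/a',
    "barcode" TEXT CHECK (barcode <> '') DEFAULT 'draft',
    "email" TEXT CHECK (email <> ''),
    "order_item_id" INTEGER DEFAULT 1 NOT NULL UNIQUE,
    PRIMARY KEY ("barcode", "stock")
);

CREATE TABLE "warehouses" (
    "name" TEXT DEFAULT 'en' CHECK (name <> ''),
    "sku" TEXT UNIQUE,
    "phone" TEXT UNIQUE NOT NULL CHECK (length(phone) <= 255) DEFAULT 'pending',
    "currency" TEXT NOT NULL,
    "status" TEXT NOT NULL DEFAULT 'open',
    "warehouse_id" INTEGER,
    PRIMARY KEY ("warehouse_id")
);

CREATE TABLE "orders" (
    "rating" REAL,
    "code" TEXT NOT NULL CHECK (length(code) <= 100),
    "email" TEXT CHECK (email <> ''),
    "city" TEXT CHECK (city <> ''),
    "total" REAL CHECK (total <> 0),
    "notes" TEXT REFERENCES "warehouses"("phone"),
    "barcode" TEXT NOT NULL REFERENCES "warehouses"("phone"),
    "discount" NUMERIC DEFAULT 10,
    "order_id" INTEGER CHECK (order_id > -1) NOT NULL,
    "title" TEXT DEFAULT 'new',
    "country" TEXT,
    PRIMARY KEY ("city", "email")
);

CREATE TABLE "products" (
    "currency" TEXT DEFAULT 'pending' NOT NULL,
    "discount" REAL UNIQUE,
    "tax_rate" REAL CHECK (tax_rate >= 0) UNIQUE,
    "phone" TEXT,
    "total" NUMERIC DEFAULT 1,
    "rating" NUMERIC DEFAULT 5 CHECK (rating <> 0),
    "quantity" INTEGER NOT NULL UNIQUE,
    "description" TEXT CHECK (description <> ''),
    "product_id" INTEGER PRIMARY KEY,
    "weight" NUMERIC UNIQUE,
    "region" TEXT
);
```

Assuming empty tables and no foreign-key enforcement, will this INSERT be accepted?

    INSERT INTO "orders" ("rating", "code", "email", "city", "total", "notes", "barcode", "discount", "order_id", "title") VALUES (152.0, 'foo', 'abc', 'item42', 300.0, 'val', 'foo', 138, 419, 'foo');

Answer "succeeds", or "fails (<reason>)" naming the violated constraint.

succeeds

NOT NULL columns: barcode is supplied; city is supplied; code is supplied; email is supplied; order_id is supplied.
CHECK constraints: 'foo' satisfies (length(code) <= 100); 'abc' satisfies (email <> ''); 'item42' satisfies (city <> ''); 300.0 satisfies (total <> 0); 419 satisfies (order_id > -1).
No constraint is violated.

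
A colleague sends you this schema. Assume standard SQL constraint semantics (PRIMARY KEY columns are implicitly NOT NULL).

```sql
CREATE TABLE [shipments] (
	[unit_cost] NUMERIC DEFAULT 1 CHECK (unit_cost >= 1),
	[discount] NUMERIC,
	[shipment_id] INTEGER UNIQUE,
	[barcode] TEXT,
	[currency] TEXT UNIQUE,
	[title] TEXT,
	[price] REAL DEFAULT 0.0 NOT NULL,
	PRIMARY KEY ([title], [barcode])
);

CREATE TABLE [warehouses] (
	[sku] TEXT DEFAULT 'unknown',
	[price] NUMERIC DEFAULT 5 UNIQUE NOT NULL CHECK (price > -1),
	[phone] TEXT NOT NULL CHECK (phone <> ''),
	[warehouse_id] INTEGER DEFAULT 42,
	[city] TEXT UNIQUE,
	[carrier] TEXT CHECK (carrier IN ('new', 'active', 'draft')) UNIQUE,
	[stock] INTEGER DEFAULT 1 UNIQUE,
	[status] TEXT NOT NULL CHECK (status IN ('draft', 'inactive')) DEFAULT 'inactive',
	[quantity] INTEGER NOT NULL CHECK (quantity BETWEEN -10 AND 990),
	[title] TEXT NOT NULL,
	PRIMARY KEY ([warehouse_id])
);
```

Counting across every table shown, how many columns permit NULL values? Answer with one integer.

8

shipments: 4 nullable (unit_cost, discount, shipment_id, currency — PK (title, barcode) and explicit NOT NULL columns excluded).
warehouses: 4 nullable (sku, city, carrier, stock — PK (warehouse_id) and explicit NOT NULL columns excluded).
Total: 4 + 4 = 8.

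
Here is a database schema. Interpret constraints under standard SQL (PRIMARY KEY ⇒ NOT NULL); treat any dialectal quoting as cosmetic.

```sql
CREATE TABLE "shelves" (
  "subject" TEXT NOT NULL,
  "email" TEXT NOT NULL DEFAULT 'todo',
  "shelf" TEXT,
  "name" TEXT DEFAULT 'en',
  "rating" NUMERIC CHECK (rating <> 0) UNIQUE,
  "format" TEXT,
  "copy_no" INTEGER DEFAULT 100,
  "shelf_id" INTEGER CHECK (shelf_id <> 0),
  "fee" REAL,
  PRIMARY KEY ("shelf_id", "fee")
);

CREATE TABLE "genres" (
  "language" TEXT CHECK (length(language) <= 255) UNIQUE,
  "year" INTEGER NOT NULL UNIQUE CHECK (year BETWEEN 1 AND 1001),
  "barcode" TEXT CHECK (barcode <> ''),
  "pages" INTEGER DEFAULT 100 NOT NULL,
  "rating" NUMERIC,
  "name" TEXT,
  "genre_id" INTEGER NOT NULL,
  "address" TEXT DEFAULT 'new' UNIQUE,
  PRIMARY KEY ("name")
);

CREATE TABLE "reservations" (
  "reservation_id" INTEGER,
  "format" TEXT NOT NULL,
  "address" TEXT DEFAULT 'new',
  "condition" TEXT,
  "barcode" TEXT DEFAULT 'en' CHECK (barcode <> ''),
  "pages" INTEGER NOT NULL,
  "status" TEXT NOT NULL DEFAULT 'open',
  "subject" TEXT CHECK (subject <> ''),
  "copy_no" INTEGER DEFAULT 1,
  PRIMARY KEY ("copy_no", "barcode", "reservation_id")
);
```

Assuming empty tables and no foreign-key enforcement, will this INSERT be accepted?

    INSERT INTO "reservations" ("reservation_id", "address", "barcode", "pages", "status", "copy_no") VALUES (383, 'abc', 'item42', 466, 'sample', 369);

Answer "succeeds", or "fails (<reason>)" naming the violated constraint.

format is omitted from the column list and has no DEFAULT, so it would receive NULL.
But format is declared NOT NULL.

fails (NOT NULL on format)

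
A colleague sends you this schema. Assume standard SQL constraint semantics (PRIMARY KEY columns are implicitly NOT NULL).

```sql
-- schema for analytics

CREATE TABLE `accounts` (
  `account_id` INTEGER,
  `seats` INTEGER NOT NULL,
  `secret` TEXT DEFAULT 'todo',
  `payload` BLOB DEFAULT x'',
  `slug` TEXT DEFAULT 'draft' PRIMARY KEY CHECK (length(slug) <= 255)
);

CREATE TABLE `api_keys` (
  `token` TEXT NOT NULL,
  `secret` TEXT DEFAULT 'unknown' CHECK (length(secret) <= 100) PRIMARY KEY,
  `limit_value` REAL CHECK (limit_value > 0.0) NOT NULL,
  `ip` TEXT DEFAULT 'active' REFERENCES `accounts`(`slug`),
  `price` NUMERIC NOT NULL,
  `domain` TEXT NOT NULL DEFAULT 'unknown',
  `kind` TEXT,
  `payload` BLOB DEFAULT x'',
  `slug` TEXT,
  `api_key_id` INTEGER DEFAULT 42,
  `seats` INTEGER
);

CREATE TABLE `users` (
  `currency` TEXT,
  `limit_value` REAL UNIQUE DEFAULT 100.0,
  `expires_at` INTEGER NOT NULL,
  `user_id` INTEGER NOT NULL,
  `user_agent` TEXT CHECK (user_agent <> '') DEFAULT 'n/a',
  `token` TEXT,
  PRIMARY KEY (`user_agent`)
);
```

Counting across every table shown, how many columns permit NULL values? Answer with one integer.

12

accounts: 3 nullable (account_id, secret, payload — PK (slug) and explicit NOT NULL columns excluded).
api_keys: 6 nullable (ip, kind, payload, slug, api_key_id, seats — PK (secret) and explicit NOT NULL columns excluded).
users: 3 nullable (currency, limit_value, token — PK (user_agent) and explicit NOT NULL columns excluded).
Total: 3 + 6 + 3 = 12.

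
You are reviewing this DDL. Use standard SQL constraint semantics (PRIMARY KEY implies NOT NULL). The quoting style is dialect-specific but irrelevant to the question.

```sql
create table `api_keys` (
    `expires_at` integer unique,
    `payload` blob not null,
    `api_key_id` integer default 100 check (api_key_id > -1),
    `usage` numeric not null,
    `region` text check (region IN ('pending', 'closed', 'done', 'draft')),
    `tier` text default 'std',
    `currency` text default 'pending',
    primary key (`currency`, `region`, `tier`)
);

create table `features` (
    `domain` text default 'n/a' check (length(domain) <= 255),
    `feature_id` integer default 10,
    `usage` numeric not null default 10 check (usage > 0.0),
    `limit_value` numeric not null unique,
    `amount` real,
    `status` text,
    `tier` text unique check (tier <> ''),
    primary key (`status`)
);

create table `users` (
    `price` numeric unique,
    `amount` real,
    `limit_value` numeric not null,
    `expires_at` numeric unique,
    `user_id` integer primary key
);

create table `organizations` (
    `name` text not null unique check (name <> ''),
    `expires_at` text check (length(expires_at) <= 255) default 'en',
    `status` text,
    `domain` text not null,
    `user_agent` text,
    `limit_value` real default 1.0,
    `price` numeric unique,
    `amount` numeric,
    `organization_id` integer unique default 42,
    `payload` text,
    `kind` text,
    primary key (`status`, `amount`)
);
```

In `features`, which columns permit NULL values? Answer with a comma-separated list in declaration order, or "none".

- domain: CHECK does not forbid NULL (a CHECK constraint passes when its expression is NULL) → nullable.
- feature_id: DEFAULT only fills an omitted column; an explicit NULL is still allowed → nullable.
- usage: declared NOT NULL → not nullable.
- limit_value: declared NOT NULL → not nullable.
- amount: no NOT NULL constraint applies → nullable.
- status: part of the PRIMARY KEY, which implies NOT NULL → not nullable.
- tier: CHECK does not forbid NULL (a CHECK constraint passes when its expression is NULL) → nullable.

domain, feature_id, amount, tier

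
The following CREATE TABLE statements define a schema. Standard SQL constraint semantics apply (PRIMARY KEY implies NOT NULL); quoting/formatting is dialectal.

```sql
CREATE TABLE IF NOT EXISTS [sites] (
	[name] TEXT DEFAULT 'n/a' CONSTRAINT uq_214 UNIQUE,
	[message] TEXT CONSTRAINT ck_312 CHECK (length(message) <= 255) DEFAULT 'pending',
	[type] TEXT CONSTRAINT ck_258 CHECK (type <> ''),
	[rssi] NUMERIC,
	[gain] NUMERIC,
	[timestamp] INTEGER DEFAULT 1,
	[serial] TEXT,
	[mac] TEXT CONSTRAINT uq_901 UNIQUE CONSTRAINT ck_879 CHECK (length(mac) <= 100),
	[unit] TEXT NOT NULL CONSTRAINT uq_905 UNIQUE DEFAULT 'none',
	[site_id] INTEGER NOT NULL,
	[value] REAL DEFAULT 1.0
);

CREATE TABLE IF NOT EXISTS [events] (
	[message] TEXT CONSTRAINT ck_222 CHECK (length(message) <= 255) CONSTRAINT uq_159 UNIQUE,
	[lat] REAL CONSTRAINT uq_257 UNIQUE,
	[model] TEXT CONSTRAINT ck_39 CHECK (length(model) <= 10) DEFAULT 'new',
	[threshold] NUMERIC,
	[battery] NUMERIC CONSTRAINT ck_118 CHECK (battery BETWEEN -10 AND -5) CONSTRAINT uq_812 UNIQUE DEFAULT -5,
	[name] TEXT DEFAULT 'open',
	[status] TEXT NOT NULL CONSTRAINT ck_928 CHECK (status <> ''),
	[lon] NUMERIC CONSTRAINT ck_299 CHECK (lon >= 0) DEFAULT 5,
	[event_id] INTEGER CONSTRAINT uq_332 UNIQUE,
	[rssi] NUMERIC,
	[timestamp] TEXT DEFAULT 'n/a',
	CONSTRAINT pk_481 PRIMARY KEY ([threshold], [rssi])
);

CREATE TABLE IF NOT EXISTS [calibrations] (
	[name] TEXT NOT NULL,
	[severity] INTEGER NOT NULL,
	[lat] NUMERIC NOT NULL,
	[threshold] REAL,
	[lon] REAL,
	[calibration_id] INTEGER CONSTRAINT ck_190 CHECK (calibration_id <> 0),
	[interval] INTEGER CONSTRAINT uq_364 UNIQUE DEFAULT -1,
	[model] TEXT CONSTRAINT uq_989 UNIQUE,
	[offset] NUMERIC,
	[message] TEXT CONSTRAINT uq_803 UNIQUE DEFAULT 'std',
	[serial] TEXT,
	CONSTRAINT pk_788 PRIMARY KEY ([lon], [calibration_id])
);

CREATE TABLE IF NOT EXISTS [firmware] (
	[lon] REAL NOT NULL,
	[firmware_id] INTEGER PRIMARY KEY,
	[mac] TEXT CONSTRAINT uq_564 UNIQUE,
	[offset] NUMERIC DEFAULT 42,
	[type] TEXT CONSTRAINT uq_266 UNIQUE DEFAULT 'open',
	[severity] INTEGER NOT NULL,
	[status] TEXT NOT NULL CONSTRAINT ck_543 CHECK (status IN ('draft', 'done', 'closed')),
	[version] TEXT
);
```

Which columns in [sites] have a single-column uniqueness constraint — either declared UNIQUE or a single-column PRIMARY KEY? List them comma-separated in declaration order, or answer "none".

- name: declared UNIQUE → unique.
- message: no UNIQUE or single-column PK constraint.
- type: no UNIQUE or single-column PK constraint.
- rssi: no UNIQUE or single-column PK constraint.
- gain: no UNIQUE or single-column PK constraint.
- timestamp: no UNIQUE or single-column PK constraint.
- serial: no UNIQUE or single-column PK constraint.
- mac: declared UNIQUE → unique.
- unit: declared UNIQUE → unique.
- site_id: no UNIQUE or single-column PK constraint.
- value: no UNIQUE or single-column PK constraint.

name, mac, unit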